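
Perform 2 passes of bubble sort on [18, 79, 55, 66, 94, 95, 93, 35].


Initial: [18, 79, 55, 66, 94, 95, 93, 35]
Pass 1: [18, 55, 66, 79, 94, 93, 35, 95] (4 swaps)
Pass 2: [18, 55, 66, 79, 93, 35, 94, 95] (2 swaps)

After 2 passes: [18, 55, 66, 79, 93, 35, 94, 95]


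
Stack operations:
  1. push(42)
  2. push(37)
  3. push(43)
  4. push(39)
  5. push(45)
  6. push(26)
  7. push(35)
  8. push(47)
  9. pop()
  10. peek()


push(42) -> [42]
push(37) -> [42, 37]
push(43) -> [42, 37, 43]
push(39) -> [42, 37, 43, 39]
push(45) -> [42, 37, 43, 39, 45]
push(26) -> [42, 37, 43, 39, 45, 26]
push(35) -> [42, 37, 43, 39, 45, 26, 35]
push(47) -> [42, 37, 43, 39, 45, 26, 35, 47]
pop()->47, [42, 37, 43, 39, 45, 26, 35]
peek()->35

Final stack: [42, 37, 43, 39, 45, 26, 35]


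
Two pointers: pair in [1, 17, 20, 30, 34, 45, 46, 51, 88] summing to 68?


lo=0(1)+hi=8(88)=89
lo=0(1)+hi=7(51)=52
lo=1(17)+hi=7(51)=68

Yes: 17+51=68


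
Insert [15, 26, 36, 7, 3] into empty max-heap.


Insert 15: [15]
Insert 26: [26, 15]
Insert 36: [36, 15, 26]
Insert 7: [36, 15, 26, 7]
Insert 3: [36, 15, 26, 7, 3]

Final heap: [36, 15, 26, 7, 3]


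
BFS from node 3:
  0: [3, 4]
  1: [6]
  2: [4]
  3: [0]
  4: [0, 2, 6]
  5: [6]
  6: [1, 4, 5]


Visit 3, enqueue [0]
Visit 0, enqueue [4]
Visit 4, enqueue [2, 6]
Visit 2, enqueue []
Visit 6, enqueue [1, 5]
Visit 1, enqueue []
Visit 5, enqueue []

BFS order: [3, 0, 4, 2, 6, 1, 5]


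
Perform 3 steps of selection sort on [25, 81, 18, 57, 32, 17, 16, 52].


Initial: [25, 81, 18, 57, 32, 17, 16, 52]
Step 1: min=16 at 6
  Swap: [16, 81, 18, 57, 32, 17, 25, 52]
Step 2: min=17 at 5
  Swap: [16, 17, 18, 57, 32, 81, 25, 52]
Step 3: min=18 at 2
  Swap: [16, 17, 18, 57, 32, 81, 25, 52]

After 3 steps: [16, 17, 18, 57, 32, 81, 25, 52]


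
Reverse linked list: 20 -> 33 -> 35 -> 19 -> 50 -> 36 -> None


Step 1: curr=20, set curr.next=prev(None) | reversed so far: 20
Step 2: curr=33, set curr.next=prev(20) | reversed so far: 33 -> 20
Step 3: curr=35, set curr.next=prev(33) | reversed so far: 35 -> 33 -> 20
Step 4: curr=19, set curr.next=prev(35) | reversed so far: 19 -> 35 -> 33 -> 20
Step 5: curr=50, set curr.next=prev(19) | reversed so far: 50 -> 19 -> 35 -> 33 -> 20
Step 6: curr=36, set curr.next=prev(50) | reversed so far: 36 -> 50 -> 19 -> 35 -> 33 -> 20

36 -> 50 -> 19 -> 35 -> 33 -> 20 -> None


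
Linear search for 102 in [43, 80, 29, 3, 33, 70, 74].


i=0: 43!=102
i=1: 80!=102
i=2: 29!=102
i=3: 3!=102
i=4: 33!=102
i=5: 70!=102
i=6: 74!=102

Not found, 7 comps


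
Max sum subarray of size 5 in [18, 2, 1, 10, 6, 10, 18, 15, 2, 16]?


[0:5]: 37
[1:6]: 29
[2:7]: 45
[3:8]: 59
[4:9]: 51
[5:10]: 61

Max: 61 at [5:10]


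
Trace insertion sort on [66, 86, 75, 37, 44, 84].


Initial: [66, 86, 75, 37, 44, 84]
Insert 86: [66, 86, 75, 37, 44, 84]
Insert 75: [66, 75, 86, 37, 44, 84]
Insert 37: [37, 66, 75, 86, 44, 84]
Insert 44: [37, 44, 66, 75, 86, 84]
Insert 84: [37, 44, 66, 75, 84, 86]

Sorted: [37, 44, 66, 75, 84, 86]


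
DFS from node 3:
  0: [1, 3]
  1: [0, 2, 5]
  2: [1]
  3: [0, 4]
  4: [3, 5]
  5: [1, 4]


Visit 3, push [4, 0]
Visit 0, push [1]
Visit 1, push [5, 2]
Visit 2, push []
Visit 5, push [4]
Visit 4, push []

DFS order: [3, 0, 1, 2, 5, 4]


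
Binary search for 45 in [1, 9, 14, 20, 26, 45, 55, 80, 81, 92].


Step 1: lo=0, hi=9, mid=4, val=26
Step 2: lo=5, hi=9, mid=7, val=80
Step 3: lo=5, hi=6, mid=5, val=45

Found at index 5


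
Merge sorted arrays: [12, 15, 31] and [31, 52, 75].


Take 12 from A
Take 15 from A
Take 31 from A

Merged: [12, 15, 31, 31, 52, 75]


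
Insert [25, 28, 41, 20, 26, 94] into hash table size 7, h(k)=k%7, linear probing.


Insert 25: h=4 -> slot 4
Insert 28: h=0 -> slot 0
Insert 41: h=6 -> slot 6
Insert 20: h=6, 2 probes -> slot 1
Insert 26: h=5 -> slot 5
Insert 94: h=3 -> slot 3

Table: [28, 20, None, 94, 25, 26, 41]


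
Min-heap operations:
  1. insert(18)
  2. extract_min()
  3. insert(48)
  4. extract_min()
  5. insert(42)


insert(18) -> [18]
extract_min()->18, []
insert(48) -> [48]
extract_min()->48, []
insert(42) -> [42]

Final heap: [42]


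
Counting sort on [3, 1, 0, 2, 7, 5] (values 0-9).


Input: [3, 1, 0, 2, 7, 5]
Counts: [1, 1, 1, 1, 0, 1, 0, 1, 0, 0]

Sorted: [0, 1, 2, 3, 5, 7]


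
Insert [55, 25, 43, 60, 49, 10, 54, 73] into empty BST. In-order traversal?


Insert 55: root
Insert 25: L from 55
Insert 43: L from 55 -> R from 25
Insert 60: R from 55
Insert 49: L from 55 -> R from 25 -> R from 43
Insert 10: L from 55 -> L from 25
Insert 54: L from 55 -> R from 25 -> R from 43 -> R from 49
Insert 73: R from 55 -> R from 60

In-order: [10, 25, 43, 49, 54, 55, 60, 73]


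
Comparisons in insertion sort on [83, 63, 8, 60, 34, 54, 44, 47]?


Algorithm: insertion sort
Input: [83, 63, 8, 60, 34, 54, 44, 47]
Sorted: [8, 34, 44, 47, 54, 60, 63, 83]

24


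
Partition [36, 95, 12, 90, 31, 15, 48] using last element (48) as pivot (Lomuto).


Pivot: 48
  36 <= 48: advance i (no swap)
  12 <= 48: swap -> [36, 12, 95, 90, 31, 15, 48]
  31 <= 48: swap -> [36, 12, 31, 90, 95, 15, 48]
  15 <= 48: swap -> [36, 12, 31, 15, 95, 90, 48]
Place pivot at 4: [36, 12, 31, 15, 48, 90, 95]

Partitioned: [36, 12, 31, 15, 48, 90, 95]


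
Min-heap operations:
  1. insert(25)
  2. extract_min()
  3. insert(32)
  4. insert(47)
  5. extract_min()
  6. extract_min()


insert(25) -> [25]
extract_min()->25, []
insert(32) -> [32]
insert(47) -> [32, 47]
extract_min()->32, [47]
extract_min()->47, []

Final heap: []


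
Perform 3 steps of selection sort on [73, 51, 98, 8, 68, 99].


Initial: [73, 51, 98, 8, 68, 99]
Step 1: min=8 at 3
  Swap: [8, 51, 98, 73, 68, 99]
Step 2: min=51 at 1
  Swap: [8, 51, 98, 73, 68, 99]
Step 3: min=68 at 4
  Swap: [8, 51, 68, 73, 98, 99]

After 3 steps: [8, 51, 68, 73, 98, 99]


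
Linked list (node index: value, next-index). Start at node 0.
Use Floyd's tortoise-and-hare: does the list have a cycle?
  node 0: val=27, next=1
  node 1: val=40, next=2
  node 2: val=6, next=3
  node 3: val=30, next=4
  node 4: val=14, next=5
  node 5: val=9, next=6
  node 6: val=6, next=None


Floyd's tortoise (slow, +1) and hare (fast, +2):
  init: slow=0, fast=0
  step 1: slow=1, fast=2
  step 2: slow=2, fast=4
  step 3: slow=3, fast=6
  step 4: fast -> None, no cycle

Cycle: no


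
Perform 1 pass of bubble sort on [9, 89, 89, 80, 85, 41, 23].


Initial: [9, 89, 89, 80, 85, 41, 23]
Pass 1: [9, 89, 80, 85, 41, 23, 89] (4 swaps)

After 1 pass: [9, 89, 80, 85, 41, 23, 89]


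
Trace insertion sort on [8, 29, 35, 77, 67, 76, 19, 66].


Initial: [8, 29, 35, 77, 67, 76, 19, 66]
Insert 29: [8, 29, 35, 77, 67, 76, 19, 66]
Insert 35: [8, 29, 35, 77, 67, 76, 19, 66]
Insert 77: [8, 29, 35, 77, 67, 76, 19, 66]
Insert 67: [8, 29, 35, 67, 77, 76, 19, 66]
Insert 76: [8, 29, 35, 67, 76, 77, 19, 66]
Insert 19: [8, 19, 29, 35, 67, 76, 77, 66]
Insert 66: [8, 19, 29, 35, 66, 67, 76, 77]

Sorted: [8, 19, 29, 35, 66, 67, 76, 77]


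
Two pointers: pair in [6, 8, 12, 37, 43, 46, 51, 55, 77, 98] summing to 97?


lo=0(6)+hi=9(98)=104
lo=0(6)+hi=8(77)=83
lo=1(8)+hi=8(77)=85
lo=2(12)+hi=8(77)=89
lo=3(37)+hi=8(77)=114
lo=3(37)+hi=7(55)=92
lo=4(43)+hi=7(55)=98
lo=4(43)+hi=6(51)=94
lo=5(46)+hi=6(51)=97

Yes: 46+51=97


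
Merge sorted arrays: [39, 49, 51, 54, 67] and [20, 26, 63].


Take 20 from B
Take 26 from B
Take 39 from A
Take 49 from A
Take 51 from A
Take 54 from A
Take 63 from B

Merged: [20, 26, 39, 49, 51, 54, 63, 67]


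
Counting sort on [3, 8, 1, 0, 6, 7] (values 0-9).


Input: [3, 8, 1, 0, 6, 7]
Counts: [1, 1, 0, 1, 0, 0, 1, 1, 1, 0]

Sorted: [0, 1, 3, 6, 7, 8]


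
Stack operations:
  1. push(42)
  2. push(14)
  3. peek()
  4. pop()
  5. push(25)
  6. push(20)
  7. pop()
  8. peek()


push(42) -> [42]
push(14) -> [42, 14]
peek()->14
pop()->14, [42]
push(25) -> [42, 25]
push(20) -> [42, 25, 20]
pop()->20, [42, 25]
peek()->25

Final stack: [42, 25]


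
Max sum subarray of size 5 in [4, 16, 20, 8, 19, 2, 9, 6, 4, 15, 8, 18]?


[0:5]: 67
[1:6]: 65
[2:7]: 58
[3:8]: 44
[4:9]: 40
[5:10]: 36
[6:11]: 42
[7:12]: 51

Max: 67 at [0:5]


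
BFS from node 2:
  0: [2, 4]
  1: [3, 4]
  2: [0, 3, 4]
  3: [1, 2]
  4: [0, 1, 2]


Visit 2, enqueue [0, 3, 4]
Visit 0, enqueue []
Visit 3, enqueue [1]
Visit 4, enqueue []
Visit 1, enqueue []

BFS order: [2, 0, 3, 4, 1]


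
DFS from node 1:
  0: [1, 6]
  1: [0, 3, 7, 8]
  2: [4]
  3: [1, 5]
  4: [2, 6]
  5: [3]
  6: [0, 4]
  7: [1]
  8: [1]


Visit 1, push [8, 7, 3, 0]
Visit 0, push [6]
Visit 6, push [4]
Visit 4, push [2]
Visit 2, push []
Visit 3, push [5]
Visit 5, push []
Visit 7, push []
Visit 8, push []

DFS order: [1, 0, 6, 4, 2, 3, 5, 7, 8]


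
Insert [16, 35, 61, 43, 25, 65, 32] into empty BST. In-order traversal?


Insert 16: root
Insert 35: R from 16
Insert 61: R from 16 -> R from 35
Insert 43: R from 16 -> R from 35 -> L from 61
Insert 25: R from 16 -> L from 35
Insert 65: R from 16 -> R from 35 -> R from 61
Insert 32: R from 16 -> L from 35 -> R from 25

In-order: [16, 25, 32, 35, 43, 61, 65]


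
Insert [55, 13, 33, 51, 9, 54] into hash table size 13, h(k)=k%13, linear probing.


Insert 55: h=3 -> slot 3
Insert 13: h=0 -> slot 0
Insert 33: h=7 -> slot 7
Insert 51: h=12 -> slot 12
Insert 9: h=9 -> slot 9
Insert 54: h=2 -> slot 2

Table: [13, None, 54, 55, None, None, None, 33, None, 9, None, None, 51]


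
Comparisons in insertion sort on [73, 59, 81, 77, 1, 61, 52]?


Algorithm: insertion sort
Input: [73, 59, 81, 77, 1, 61, 52]
Sorted: [1, 52, 59, 61, 73, 77, 81]

18


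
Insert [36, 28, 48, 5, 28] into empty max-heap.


Insert 36: [36]
Insert 28: [36, 28]
Insert 48: [48, 28, 36]
Insert 5: [48, 28, 36, 5]
Insert 28: [48, 28, 36, 5, 28]

Final heap: [48, 28, 36, 5, 28]


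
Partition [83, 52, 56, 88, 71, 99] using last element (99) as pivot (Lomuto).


Pivot: 99
  83 <= 99: advance i (no swap)
  52 <= 99: advance i (no swap)
  56 <= 99: advance i (no swap)
  88 <= 99: advance i (no swap)
  71 <= 99: advance i (no swap)
Place pivot at 5: [83, 52, 56, 88, 71, 99]

Partitioned: [83, 52, 56, 88, 71, 99]


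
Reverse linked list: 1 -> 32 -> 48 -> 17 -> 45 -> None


Step 1: curr=1, set curr.next=prev(None) | reversed so far: 1
Step 2: curr=32, set curr.next=prev(1) | reversed so far: 32 -> 1
Step 3: curr=48, set curr.next=prev(32) | reversed so far: 48 -> 32 -> 1
Step 4: curr=17, set curr.next=prev(48) | reversed so far: 17 -> 48 -> 32 -> 1
Step 5: curr=45, set curr.next=prev(17) | reversed so far: 45 -> 17 -> 48 -> 32 -> 1

45 -> 17 -> 48 -> 32 -> 1 -> None


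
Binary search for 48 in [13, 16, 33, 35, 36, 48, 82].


Step 1: lo=0, hi=6, mid=3, val=35
Step 2: lo=4, hi=6, mid=5, val=48

Found at index 5


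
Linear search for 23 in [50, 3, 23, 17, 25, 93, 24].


i=0: 50!=23
i=1: 3!=23
i=2: 23==23 found!

Found at 2, 3 comps


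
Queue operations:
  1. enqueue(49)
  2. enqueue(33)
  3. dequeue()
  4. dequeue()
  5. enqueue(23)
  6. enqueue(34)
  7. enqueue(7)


enqueue(49) -> [49]
enqueue(33) -> [49, 33]
dequeue()->49, [33]
dequeue()->33, []
enqueue(23) -> [23]
enqueue(34) -> [23, 34]
enqueue(7) -> [23, 34, 7]

Final queue: [23, 34, 7]


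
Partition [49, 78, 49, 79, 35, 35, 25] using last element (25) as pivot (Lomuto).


Pivot: 25
Place pivot at 0: [25, 78, 49, 79, 35, 35, 49]

Partitioned: [25, 78, 49, 79, 35, 35, 49]


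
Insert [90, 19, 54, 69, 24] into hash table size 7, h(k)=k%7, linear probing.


Insert 90: h=6 -> slot 6
Insert 19: h=5 -> slot 5
Insert 54: h=5, 2 probes -> slot 0
Insert 69: h=6, 2 probes -> slot 1
Insert 24: h=3 -> slot 3

Table: [54, 69, None, 24, None, 19, 90]


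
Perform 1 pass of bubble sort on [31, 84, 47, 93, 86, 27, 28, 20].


Initial: [31, 84, 47, 93, 86, 27, 28, 20]
Pass 1: [31, 47, 84, 86, 27, 28, 20, 93] (5 swaps)

After 1 pass: [31, 47, 84, 86, 27, 28, 20, 93]


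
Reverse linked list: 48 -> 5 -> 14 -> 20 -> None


Step 1: curr=48, set curr.next=prev(None) | reversed so far: 48
Step 2: curr=5, set curr.next=prev(48) | reversed so far: 5 -> 48
Step 3: curr=14, set curr.next=prev(5) | reversed so far: 14 -> 5 -> 48
Step 4: curr=20, set curr.next=prev(14) | reversed so far: 20 -> 14 -> 5 -> 48

20 -> 14 -> 5 -> 48 -> None


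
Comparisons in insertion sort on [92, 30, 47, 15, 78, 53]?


Algorithm: insertion sort
Input: [92, 30, 47, 15, 78, 53]
Sorted: [15, 30, 47, 53, 78, 92]

11


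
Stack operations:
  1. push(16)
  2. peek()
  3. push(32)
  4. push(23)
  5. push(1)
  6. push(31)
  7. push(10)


push(16) -> [16]
peek()->16
push(32) -> [16, 32]
push(23) -> [16, 32, 23]
push(1) -> [16, 32, 23, 1]
push(31) -> [16, 32, 23, 1, 31]
push(10) -> [16, 32, 23, 1, 31, 10]

Final stack: [16, 32, 23, 1, 31, 10]


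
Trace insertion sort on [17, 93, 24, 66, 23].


Initial: [17, 93, 24, 66, 23]
Insert 93: [17, 93, 24, 66, 23]
Insert 24: [17, 24, 93, 66, 23]
Insert 66: [17, 24, 66, 93, 23]
Insert 23: [17, 23, 24, 66, 93]

Sorted: [17, 23, 24, 66, 93]


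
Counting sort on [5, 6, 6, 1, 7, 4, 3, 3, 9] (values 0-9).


Input: [5, 6, 6, 1, 7, 4, 3, 3, 9]
Counts: [0, 1, 0, 2, 1, 1, 2, 1, 0, 1]

Sorted: [1, 3, 3, 4, 5, 6, 6, 7, 9]


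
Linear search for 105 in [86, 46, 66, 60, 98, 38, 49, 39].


i=0: 86!=105
i=1: 46!=105
i=2: 66!=105
i=3: 60!=105
i=4: 98!=105
i=5: 38!=105
i=6: 49!=105
i=7: 39!=105

Not found, 8 comps


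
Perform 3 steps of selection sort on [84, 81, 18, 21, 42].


Initial: [84, 81, 18, 21, 42]
Step 1: min=18 at 2
  Swap: [18, 81, 84, 21, 42]
Step 2: min=21 at 3
  Swap: [18, 21, 84, 81, 42]
Step 3: min=42 at 4
  Swap: [18, 21, 42, 81, 84]

After 3 steps: [18, 21, 42, 81, 84]


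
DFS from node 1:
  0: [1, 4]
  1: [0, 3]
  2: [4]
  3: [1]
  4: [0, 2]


Visit 1, push [3, 0]
Visit 0, push [4]
Visit 4, push [2]
Visit 2, push []
Visit 3, push []

DFS order: [1, 0, 4, 2, 3]


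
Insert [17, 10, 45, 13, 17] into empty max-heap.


Insert 17: [17]
Insert 10: [17, 10]
Insert 45: [45, 10, 17]
Insert 13: [45, 13, 17, 10]
Insert 17: [45, 17, 17, 10, 13]

Final heap: [45, 17, 17, 10, 13]


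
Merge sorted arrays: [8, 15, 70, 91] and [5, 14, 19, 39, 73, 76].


Take 5 from B
Take 8 from A
Take 14 from B
Take 15 from A
Take 19 from B
Take 39 from B
Take 70 from A
Take 73 from B
Take 76 from B

Merged: [5, 8, 14, 15, 19, 39, 70, 73, 76, 91]


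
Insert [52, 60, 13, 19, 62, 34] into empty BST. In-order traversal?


Insert 52: root
Insert 60: R from 52
Insert 13: L from 52
Insert 19: L from 52 -> R from 13
Insert 62: R from 52 -> R from 60
Insert 34: L from 52 -> R from 13 -> R from 19

In-order: [13, 19, 34, 52, 60, 62]


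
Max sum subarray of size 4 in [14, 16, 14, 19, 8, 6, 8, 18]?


[0:4]: 63
[1:5]: 57
[2:6]: 47
[3:7]: 41
[4:8]: 40

Max: 63 at [0:4]


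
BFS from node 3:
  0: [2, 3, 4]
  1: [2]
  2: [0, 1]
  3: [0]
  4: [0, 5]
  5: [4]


Visit 3, enqueue [0]
Visit 0, enqueue [2, 4]
Visit 2, enqueue [1]
Visit 4, enqueue [5]
Visit 1, enqueue []
Visit 5, enqueue []

BFS order: [3, 0, 2, 4, 1, 5]


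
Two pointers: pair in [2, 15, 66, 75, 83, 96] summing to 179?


lo=0(2)+hi=5(96)=98
lo=1(15)+hi=5(96)=111
lo=2(66)+hi=5(96)=162
lo=3(75)+hi=5(96)=171
lo=4(83)+hi=5(96)=179

Yes: 83+96=179


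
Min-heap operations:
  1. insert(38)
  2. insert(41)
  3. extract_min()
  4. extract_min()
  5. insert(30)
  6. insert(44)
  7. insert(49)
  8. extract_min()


insert(38) -> [38]
insert(41) -> [38, 41]
extract_min()->38, [41]
extract_min()->41, []
insert(30) -> [30]
insert(44) -> [30, 44]
insert(49) -> [30, 44, 49]
extract_min()->30, [44, 49]

Final heap: [44, 49]


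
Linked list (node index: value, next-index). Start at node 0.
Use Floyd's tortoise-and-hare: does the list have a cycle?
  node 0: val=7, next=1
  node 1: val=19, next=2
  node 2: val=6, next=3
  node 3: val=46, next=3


Floyd's tortoise (slow, +1) and hare (fast, +2):
  init: slow=0, fast=0
  step 1: slow=1, fast=2
  step 2: slow=2, fast=3
  step 3: slow=3, fast=3
  slow == fast at node 3: cycle detected

Cycle: yes


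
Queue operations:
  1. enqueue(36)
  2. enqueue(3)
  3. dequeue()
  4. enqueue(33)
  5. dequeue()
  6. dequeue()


enqueue(36) -> [36]
enqueue(3) -> [36, 3]
dequeue()->36, [3]
enqueue(33) -> [3, 33]
dequeue()->3, [33]
dequeue()->33, []

Final queue: []


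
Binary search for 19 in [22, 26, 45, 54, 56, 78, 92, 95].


Step 1: lo=0, hi=7, mid=3, val=54
Step 2: lo=0, hi=2, mid=1, val=26
Step 3: lo=0, hi=0, mid=0, val=22

Not found


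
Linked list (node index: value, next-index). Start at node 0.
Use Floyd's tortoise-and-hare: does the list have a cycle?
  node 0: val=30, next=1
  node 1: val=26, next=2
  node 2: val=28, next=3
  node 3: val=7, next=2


Floyd's tortoise (slow, +1) and hare (fast, +2):
  init: slow=0, fast=0
  step 1: slow=1, fast=2
  step 2: slow=2, fast=2
  slow == fast at node 2: cycle detected

Cycle: yes


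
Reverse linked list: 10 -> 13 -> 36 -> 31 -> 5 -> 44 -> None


Step 1: curr=10, set curr.next=prev(None) | reversed so far: 10
Step 2: curr=13, set curr.next=prev(10) | reversed so far: 13 -> 10
Step 3: curr=36, set curr.next=prev(13) | reversed so far: 36 -> 13 -> 10
Step 4: curr=31, set curr.next=prev(36) | reversed so far: 31 -> 36 -> 13 -> 10
Step 5: curr=5, set curr.next=prev(31) | reversed so far: 5 -> 31 -> 36 -> 13 -> 10
Step 6: curr=44, set curr.next=prev(5) | reversed so far: 44 -> 5 -> 31 -> 36 -> 13 -> 10

44 -> 5 -> 31 -> 36 -> 13 -> 10 -> None


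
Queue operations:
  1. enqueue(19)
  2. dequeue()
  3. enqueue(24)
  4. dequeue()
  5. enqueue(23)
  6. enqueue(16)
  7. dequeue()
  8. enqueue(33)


enqueue(19) -> [19]
dequeue()->19, []
enqueue(24) -> [24]
dequeue()->24, []
enqueue(23) -> [23]
enqueue(16) -> [23, 16]
dequeue()->23, [16]
enqueue(33) -> [16, 33]

Final queue: [16, 33]


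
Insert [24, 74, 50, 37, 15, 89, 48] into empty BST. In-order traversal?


Insert 24: root
Insert 74: R from 24
Insert 50: R from 24 -> L from 74
Insert 37: R from 24 -> L from 74 -> L from 50
Insert 15: L from 24
Insert 89: R from 24 -> R from 74
Insert 48: R from 24 -> L from 74 -> L from 50 -> R from 37

In-order: [15, 24, 37, 48, 50, 74, 89]


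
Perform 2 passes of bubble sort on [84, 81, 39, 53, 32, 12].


Initial: [84, 81, 39, 53, 32, 12]
Pass 1: [81, 39, 53, 32, 12, 84] (5 swaps)
Pass 2: [39, 53, 32, 12, 81, 84] (4 swaps)

After 2 passes: [39, 53, 32, 12, 81, 84]


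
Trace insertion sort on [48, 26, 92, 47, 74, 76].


Initial: [48, 26, 92, 47, 74, 76]
Insert 26: [26, 48, 92, 47, 74, 76]
Insert 92: [26, 48, 92, 47, 74, 76]
Insert 47: [26, 47, 48, 92, 74, 76]
Insert 74: [26, 47, 48, 74, 92, 76]
Insert 76: [26, 47, 48, 74, 76, 92]

Sorted: [26, 47, 48, 74, 76, 92]


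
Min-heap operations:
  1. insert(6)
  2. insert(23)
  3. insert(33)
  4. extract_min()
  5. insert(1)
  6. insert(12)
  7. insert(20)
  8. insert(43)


insert(6) -> [6]
insert(23) -> [6, 23]
insert(33) -> [6, 23, 33]
extract_min()->6, [23, 33]
insert(1) -> [1, 33, 23]
insert(12) -> [1, 12, 23, 33]
insert(20) -> [1, 12, 23, 33, 20]
insert(43) -> [1, 12, 23, 33, 20, 43]

Final heap: [1, 12, 23, 33, 20, 43]


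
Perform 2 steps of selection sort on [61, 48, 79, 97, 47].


Initial: [61, 48, 79, 97, 47]
Step 1: min=47 at 4
  Swap: [47, 48, 79, 97, 61]
Step 2: min=48 at 1
  Swap: [47, 48, 79, 97, 61]

After 2 steps: [47, 48, 79, 97, 61]


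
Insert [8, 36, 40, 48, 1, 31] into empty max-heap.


Insert 8: [8]
Insert 36: [36, 8]
Insert 40: [40, 8, 36]
Insert 48: [48, 40, 36, 8]
Insert 1: [48, 40, 36, 8, 1]
Insert 31: [48, 40, 36, 8, 1, 31]

Final heap: [48, 40, 36, 8, 1, 31]


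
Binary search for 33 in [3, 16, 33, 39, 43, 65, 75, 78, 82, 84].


Step 1: lo=0, hi=9, mid=4, val=43
Step 2: lo=0, hi=3, mid=1, val=16
Step 3: lo=2, hi=3, mid=2, val=33

Found at index 2


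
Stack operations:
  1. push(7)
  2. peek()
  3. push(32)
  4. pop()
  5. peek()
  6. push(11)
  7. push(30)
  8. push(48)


push(7) -> [7]
peek()->7
push(32) -> [7, 32]
pop()->32, [7]
peek()->7
push(11) -> [7, 11]
push(30) -> [7, 11, 30]
push(48) -> [7, 11, 30, 48]

Final stack: [7, 11, 30, 48]


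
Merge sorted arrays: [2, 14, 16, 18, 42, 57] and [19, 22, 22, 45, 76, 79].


Take 2 from A
Take 14 from A
Take 16 from A
Take 18 from A
Take 19 from B
Take 22 from B
Take 22 from B
Take 42 from A
Take 45 from B
Take 57 from A

Merged: [2, 14, 16, 18, 19, 22, 22, 42, 45, 57, 76, 79]


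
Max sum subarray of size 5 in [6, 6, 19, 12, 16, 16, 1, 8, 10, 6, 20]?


[0:5]: 59
[1:6]: 69
[2:7]: 64
[3:8]: 53
[4:9]: 51
[5:10]: 41
[6:11]: 45

Max: 69 at [1:6]


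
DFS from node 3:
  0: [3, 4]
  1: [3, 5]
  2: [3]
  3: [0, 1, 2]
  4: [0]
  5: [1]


Visit 3, push [2, 1, 0]
Visit 0, push [4]
Visit 4, push []
Visit 1, push [5]
Visit 5, push []
Visit 2, push []

DFS order: [3, 0, 4, 1, 5, 2]


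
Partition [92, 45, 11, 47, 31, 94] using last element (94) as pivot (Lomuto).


Pivot: 94
  92 <= 94: advance i (no swap)
  45 <= 94: advance i (no swap)
  11 <= 94: advance i (no swap)
  47 <= 94: advance i (no swap)
  31 <= 94: advance i (no swap)
Place pivot at 5: [92, 45, 11, 47, 31, 94]

Partitioned: [92, 45, 11, 47, 31, 94]


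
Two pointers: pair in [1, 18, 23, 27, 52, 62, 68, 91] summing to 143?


lo=0(1)+hi=7(91)=92
lo=1(18)+hi=7(91)=109
lo=2(23)+hi=7(91)=114
lo=3(27)+hi=7(91)=118
lo=4(52)+hi=7(91)=143

Yes: 52+91=143


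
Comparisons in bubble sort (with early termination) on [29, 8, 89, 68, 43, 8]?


Algorithm: bubble sort (with early termination)
Input: [29, 8, 89, 68, 43, 8]
Sorted: [8, 8, 29, 43, 68, 89]

15


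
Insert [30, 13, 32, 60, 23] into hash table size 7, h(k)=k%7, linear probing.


Insert 30: h=2 -> slot 2
Insert 13: h=6 -> slot 6
Insert 32: h=4 -> slot 4
Insert 60: h=4, 1 probes -> slot 5
Insert 23: h=2, 1 probes -> slot 3

Table: [None, None, 30, 23, 32, 60, 13]


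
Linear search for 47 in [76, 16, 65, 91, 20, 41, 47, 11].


i=0: 76!=47
i=1: 16!=47
i=2: 65!=47
i=3: 91!=47
i=4: 20!=47
i=5: 41!=47
i=6: 47==47 found!

Found at 6, 7 comps


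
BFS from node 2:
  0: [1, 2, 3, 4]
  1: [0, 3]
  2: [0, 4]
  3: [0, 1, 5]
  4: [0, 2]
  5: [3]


Visit 2, enqueue [0, 4]
Visit 0, enqueue [1, 3]
Visit 4, enqueue []
Visit 1, enqueue []
Visit 3, enqueue [5]
Visit 5, enqueue []

BFS order: [2, 0, 4, 1, 3, 5]


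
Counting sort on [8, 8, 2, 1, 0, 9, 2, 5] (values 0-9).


Input: [8, 8, 2, 1, 0, 9, 2, 5]
Counts: [1, 1, 2, 0, 0, 1, 0, 0, 2, 1]

Sorted: [0, 1, 2, 2, 5, 8, 8, 9]


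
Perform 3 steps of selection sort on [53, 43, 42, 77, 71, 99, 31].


Initial: [53, 43, 42, 77, 71, 99, 31]
Step 1: min=31 at 6
  Swap: [31, 43, 42, 77, 71, 99, 53]
Step 2: min=42 at 2
  Swap: [31, 42, 43, 77, 71, 99, 53]
Step 3: min=43 at 2
  Swap: [31, 42, 43, 77, 71, 99, 53]

After 3 steps: [31, 42, 43, 77, 71, 99, 53]


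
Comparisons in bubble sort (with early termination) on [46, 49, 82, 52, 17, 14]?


Algorithm: bubble sort (with early termination)
Input: [46, 49, 82, 52, 17, 14]
Sorted: [14, 17, 46, 49, 52, 82]

15


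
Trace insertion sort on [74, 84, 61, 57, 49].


Initial: [74, 84, 61, 57, 49]
Insert 84: [74, 84, 61, 57, 49]
Insert 61: [61, 74, 84, 57, 49]
Insert 57: [57, 61, 74, 84, 49]
Insert 49: [49, 57, 61, 74, 84]

Sorted: [49, 57, 61, 74, 84]


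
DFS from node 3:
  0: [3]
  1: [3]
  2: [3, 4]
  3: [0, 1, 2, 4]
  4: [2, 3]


Visit 3, push [4, 2, 1, 0]
Visit 0, push []
Visit 1, push []
Visit 2, push [4]
Visit 4, push []

DFS order: [3, 0, 1, 2, 4]


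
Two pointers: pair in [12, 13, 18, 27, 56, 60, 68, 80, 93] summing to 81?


lo=0(12)+hi=8(93)=105
lo=0(12)+hi=7(80)=92
lo=0(12)+hi=6(68)=80
lo=1(13)+hi=6(68)=81

Yes: 13+68=81


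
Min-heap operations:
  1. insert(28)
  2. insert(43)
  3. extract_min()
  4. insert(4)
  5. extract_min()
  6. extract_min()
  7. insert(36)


insert(28) -> [28]
insert(43) -> [28, 43]
extract_min()->28, [43]
insert(4) -> [4, 43]
extract_min()->4, [43]
extract_min()->43, []
insert(36) -> [36]

Final heap: [36]


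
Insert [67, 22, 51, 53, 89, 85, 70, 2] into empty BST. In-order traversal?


Insert 67: root
Insert 22: L from 67
Insert 51: L from 67 -> R from 22
Insert 53: L from 67 -> R from 22 -> R from 51
Insert 89: R from 67
Insert 85: R from 67 -> L from 89
Insert 70: R from 67 -> L from 89 -> L from 85
Insert 2: L from 67 -> L from 22

In-order: [2, 22, 51, 53, 67, 70, 85, 89]


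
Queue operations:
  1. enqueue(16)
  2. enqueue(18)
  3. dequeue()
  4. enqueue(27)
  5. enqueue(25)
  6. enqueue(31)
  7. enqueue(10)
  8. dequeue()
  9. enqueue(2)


enqueue(16) -> [16]
enqueue(18) -> [16, 18]
dequeue()->16, [18]
enqueue(27) -> [18, 27]
enqueue(25) -> [18, 27, 25]
enqueue(31) -> [18, 27, 25, 31]
enqueue(10) -> [18, 27, 25, 31, 10]
dequeue()->18, [27, 25, 31, 10]
enqueue(2) -> [27, 25, 31, 10, 2]

Final queue: [27, 25, 31, 10, 2]


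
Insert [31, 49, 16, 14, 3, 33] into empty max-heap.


Insert 31: [31]
Insert 49: [49, 31]
Insert 16: [49, 31, 16]
Insert 14: [49, 31, 16, 14]
Insert 3: [49, 31, 16, 14, 3]
Insert 33: [49, 31, 33, 14, 3, 16]

Final heap: [49, 31, 33, 14, 3, 16]


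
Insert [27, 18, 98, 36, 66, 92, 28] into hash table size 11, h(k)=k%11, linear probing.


Insert 27: h=5 -> slot 5
Insert 18: h=7 -> slot 7
Insert 98: h=10 -> slot 10
Insert 36: h=3 -> slot 3
Insert 66: h=0 -> slot 0
Insert 92: h=4 -> slot 4
Insert 28: h=6 -> slot 6

Table: [66, None, None, 36, 92, 27, 28, 18, None, None, 98]


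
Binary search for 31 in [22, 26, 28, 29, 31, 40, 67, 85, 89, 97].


Step 1: lo=0, hi=9, mid=4, val=31

Found at index 4


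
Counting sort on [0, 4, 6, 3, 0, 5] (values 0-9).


Input: [0, 4, 6, 3, 0, 5]
Counts: [2, 0, 0, 1, 1, 1, 1, 0, 0, 0]

Sorted: [0, 0, 3, 4, 5, 6]


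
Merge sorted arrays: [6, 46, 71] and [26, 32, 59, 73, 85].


Take 6 from A
Take 26 from B
Take 32 from B
Take 46 from A
Take 59 from B
Take 71 from A

Merged: [6, 26, 32, 46, 59, 71, 73, 85]


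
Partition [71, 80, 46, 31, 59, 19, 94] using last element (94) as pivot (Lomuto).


Pivot: 94
  71 <= 94: advance i (no swap)
  80 <= 94: advance i (no swap)
  46 <= 94: advance i (no swap)
  31 <= 94: advance i (no swap)
  59 <= 94: advance i (no swap)
  19 <= 94: advance i (no swap)
Place pivot at 6: [71, 80, 46, 31, 59, 19, 94]

Partitioned: [71, 80, 46, 31, 59, 19, 94]


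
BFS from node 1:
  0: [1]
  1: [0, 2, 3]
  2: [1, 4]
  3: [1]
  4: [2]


Visit 1, enqueue [0, 2, 3]
Visit 0, enqueue []
Visit 2, enqueue [4]
Visit 3, enqueue []
Visit 4, enqueue []

BFS order: [1, 0, 2, 3, 4]


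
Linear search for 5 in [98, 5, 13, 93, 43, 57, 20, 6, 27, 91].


i=0: 98!=5
i=1: 5==5 found!

Found at 1, 2 comps


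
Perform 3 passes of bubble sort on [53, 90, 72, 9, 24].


Initial: [53, 90, 72, 9, 24]
Pass 1: [53, 72, 9, 24, 90] (3 swaps)
Pass 2: [53, 9, 24, 72, 90] (2 swaps)
Pass 3: [9, 24, 53, 72, 90] (2 swaps)

After 3 passes: [9, 24, 53, 72, 90]


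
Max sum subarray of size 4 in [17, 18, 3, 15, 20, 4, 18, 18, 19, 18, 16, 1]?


[0:4]: 53
[1:5]: 56
[2:6]: 42
[3:7]: 57
[4:8]: 60
[5:9]: 59
[6:10]: 73
[7:11]: 71
[8:12]: 54

Max: 73 at [6:10]


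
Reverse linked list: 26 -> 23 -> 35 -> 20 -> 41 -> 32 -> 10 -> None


Step 1: curr=26, set curr.next=prev(None) | reversed so far: 26
Step 2: curr=23, set curr.next=prev(26) | reversed so far: 23 -> 26
Step 3: curr=35, set curr.next=prev(23) | reversed so far: 35 -> 23 -> 26
Step 4: curr=20, set curr.next=prev(35) | reversed so far: 20 -> 35 -> 23 -> 26
Step 5: curr=41, set curr.next=prev(20) | reversed so far: 41 -> 20 -> 35 -> 23 -> 26
Step 6: curr=32, set curr.next=prev(41) | reversed so far: 32 -> 41 -> 20 -> 35 -> 23 -> 26
Step 7: curr=10, set curr.next=prev(32) | reversed so far: 10 -> 32 -> 41 -> 20 -> 35 -> 23 -> 26

10 -> 32 -> 41 -> 20 -> 35 -> 23 -> 26 -> None


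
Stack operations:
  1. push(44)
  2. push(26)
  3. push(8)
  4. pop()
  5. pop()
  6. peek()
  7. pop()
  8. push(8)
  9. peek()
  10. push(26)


push(44) -> [44]
push(26) -> [44, 26]
push(8) -> [44, 26, 8]
pop()->8, [44, 26]
pop()->26, [44]
peek()->44
pop()->44, []
push(8) -> [8]
peek()->8
push(26) -> [8, 26]

Final stack: [8, 26]


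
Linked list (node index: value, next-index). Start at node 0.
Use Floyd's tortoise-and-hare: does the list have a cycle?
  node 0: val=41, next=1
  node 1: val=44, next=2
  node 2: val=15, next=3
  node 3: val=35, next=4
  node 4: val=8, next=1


Floyd's tortoise (slow, +1) and hare (fast, +2):
  init: slow=0, fast=0
  step 1: slow=1, fast=2
  step 2: slow=2, fast=4
  step 3: slow=3, fast=2
  step 4: slow=4, fast=4
  slow == fast at node 4: cycle detected

Cycle: yes


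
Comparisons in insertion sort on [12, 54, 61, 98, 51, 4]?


Algorithm: insertion sort
Input: [12, 54, 61, 98, 51, 4]
Sorted: [4, 12, 51, 54, 61, 98]

12


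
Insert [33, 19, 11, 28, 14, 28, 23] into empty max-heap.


Insert 33: [33]
Insert 19: [33, 19]
Insert 11: [33, 19, 11]
Insert 28: [33, 28, 11, 19]
Insert 14: [33, 28, 11, 19, 14]
Insert 28: [33, 28, 28, 19, 14, 11]
Insert 23: [33, 28, 28, 19, 14, 11, 23]

Final heap: [33, 28, 28, 19, 14, 11, 23]


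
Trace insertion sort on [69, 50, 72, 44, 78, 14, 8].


Initial: [69, 50, 72, 44, 78, 14, 8]
Insert 50: [50, 69, 72, 44, 78, 14, 8]
Insert 72: [50, 69, 72, 44, 78, 14, 8]
Insert 44: [44, 50, 69, 72, 78, 14, 8]
Insert 78: [44, 50, 69, 72, 78, 14, 8]
Insert 14: [14, 44, 50, 69, 72, 78, 8]
Insert 8: [8, 14, 44, 50, 69, 72, 78]

Sorted: [8, 14, 44, 50, 69, 72, 78]


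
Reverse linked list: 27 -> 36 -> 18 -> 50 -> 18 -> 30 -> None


Step 1: curr=27, set curr.next=prev(None) | reversed so far: 27
Step 2: curr=36, set curr.next=prev(27) | reversed so far: 36 -> 27
Step 3: curr=18, set curr.next=prev(36) | reversed so far: 18 -> 36 -> 27
Step 4: curr=50, set curr.next=prev(18) | reversed so far: 50 -> 18 -> 36 -> 27
Step 5: curr=18, set curr.next=prev(50) | reversed so far: 18 -> 50 -> 18 -> 36 -> 27
Step 6: curr=30, set curr.next=prev(18) | reversed so far: 30 -> 18 -> 50 -> 18 -> 36 -> 27

30 -> 18 -> 50 -> 18 -> 36 -> 27 -> None


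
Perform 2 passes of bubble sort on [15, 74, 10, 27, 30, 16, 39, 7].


Initial: [15, 74, 10, 27, 30, 16, 39, 7]
Pass 1: [15, 10, 27, 30, 16, 39, 7, 74] (6 swaps)
Pass 2: [10, 15, 27, 16, 30, 7, 39, 74] (3 swaps)

After 2 passes: [10, 15, 27, 16, 30, 7, 39, 74]


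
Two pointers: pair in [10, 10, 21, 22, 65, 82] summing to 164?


lo=0(10)+hi=5(82)=92
lo=1(10)+hi=5(82)=92
lo=2(21)+hi=5(82)=103
lo=3(22)+hi=5(82)=104
lo=4(65)+hi=5(82)=147

No pair found


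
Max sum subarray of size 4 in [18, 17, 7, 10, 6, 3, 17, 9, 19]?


[0:4]: 52
[1:5]: 40
[2:6]: 26
[3:7]: 36
[4:8]: 35
[5:9]: 48

Max: 52 at [0:4]


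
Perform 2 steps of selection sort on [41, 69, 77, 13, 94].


Initial: [41, 69, 77, 13, 94]
Step 1: min=13 at 3
  Swap: [13, 69, 77, 41, 94]
Step 2: min=41 at 3
  Swap: [13, 41, 77, 69, 94]

After 2 steps: [13, 41, 77, 69, 94]


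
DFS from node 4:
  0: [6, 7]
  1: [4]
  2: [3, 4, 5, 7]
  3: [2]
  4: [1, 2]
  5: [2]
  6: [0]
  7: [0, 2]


Visit 4, push [2, 1]
Visit 1, push []
Visit 2, push [7, 5, 3]
Visit 3, push []
Visit 5, push []
Visit 7, push [0]
Visit 0, push [6]
Visit 6, push []

DFS order: [4, 1, 2, 3, 5, 7, 0, 6]


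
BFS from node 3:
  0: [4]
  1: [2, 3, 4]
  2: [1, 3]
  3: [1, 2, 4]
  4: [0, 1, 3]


Visit 3, enqueue [1, 2, 4]
Visit 1, enqueue []
Visit 2, enqueue []
Visit 4, enqueue [0]
Visit 0, enqueue []

BFS order: [3, 1, 2, 4, 0]


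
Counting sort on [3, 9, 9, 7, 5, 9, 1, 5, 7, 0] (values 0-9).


Input: [3, 9, 9, 7, 5, 9, 1, 5, 7, 0]
Counts: [1, 1, 0, 1, 0, 2, 0, 2, 0, 3]

Sorted: [0, 1, 3, 5, 5, 7, 7, 9, 9, 9]


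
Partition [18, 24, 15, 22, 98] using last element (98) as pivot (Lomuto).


Pivot: 98
  18 <= 98: advance i (no swap)
  24 <= 98: advance i (no swap)
  15 <= 98: advance i (no swap)
  22 <= 98: advance i (no swap)
Place pivot at 4: [18, 24, 15, 22, 98]

Partitioned: [18, 24, 15, 22, 98]


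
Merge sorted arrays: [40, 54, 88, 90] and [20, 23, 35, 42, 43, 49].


Take 20 from B
Take 23 from B
Take 35 from B
Take 40 from A
Take 42 from B
Take 43 from B
Take 49 from B

Merged: [20, 23, 35, 40, 42, 43, 49, 54, 88, 90]


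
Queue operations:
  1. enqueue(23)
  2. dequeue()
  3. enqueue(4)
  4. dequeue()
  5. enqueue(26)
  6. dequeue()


enqueue(23) -> [23]
dequeue()->23, []
enqueue(4) -> [4]
dequeue()->4, []
enqueue(26) -> [26]
dequeue()->26, []

Final queue: []


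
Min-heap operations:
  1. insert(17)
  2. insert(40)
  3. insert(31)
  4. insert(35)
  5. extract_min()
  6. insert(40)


insert(17) -> [17]
insert(40) -> [17, 40]
insert(31) -> [17, 40, 31]
insert(35) -> [17, 35, 31, 40]
extract_min()->17, [31, 35, 40]
insert(40) -> [31, 35, 40, 40]

Final heap: [31, 35, 40, 40]


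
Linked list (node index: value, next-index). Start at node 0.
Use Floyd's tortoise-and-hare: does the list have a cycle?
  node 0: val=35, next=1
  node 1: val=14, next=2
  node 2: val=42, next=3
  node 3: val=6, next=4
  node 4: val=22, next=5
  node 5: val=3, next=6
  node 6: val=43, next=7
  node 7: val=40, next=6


Floyd's tortoise (slow, +1) and hare (fast, +2):
  init: slow=0, fast=0
  step 1: slow=1, fast=2
  step 2: slow=2, fast=4
  step 3: slow=3, fast=6
  step 4: slow=4, fast=6
  step 5: slow=5, fast=6
  step 6: slow=6, fast=6
  slow == fast at node 6: cycle detected

Cycle: yes


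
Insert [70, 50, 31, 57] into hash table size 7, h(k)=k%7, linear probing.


Insert 70: h=0 -> slot 0
Insert 50: h=1 -> slot 1
Insert 31: h=3 -> slot 3
Insert 57: h=1, 1 probes -> slot 2

Table: [70, 50, 57, 31, None, None, None]


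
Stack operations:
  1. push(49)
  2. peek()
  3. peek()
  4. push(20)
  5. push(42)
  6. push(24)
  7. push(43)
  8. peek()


push(49) -> [49]
peek()->49
peek()->49
push(20) -> [49, 20]
push(42) -> [49, 20, 42]
push(24) -> [49, 20, 42, 24]
push(43) -> [49, 20, 42, 24, 43]
peek()->43

Final stack: [49, 20, 42, 24, 43]


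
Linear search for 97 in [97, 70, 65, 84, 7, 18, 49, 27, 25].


i=0: 97==97 found!

Found at 0, 1 comps


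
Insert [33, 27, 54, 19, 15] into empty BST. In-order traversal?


Insert 33: root
Insert 27: L from 33
Insert 54: R from 33
Insert 19: L from 33 -> L from 27
Insert 15: L from 33 -> L from 27 -> L from 19

In-order: [15, 19, 27, 33, 54]


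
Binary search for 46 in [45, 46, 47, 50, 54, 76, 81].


Step 1: lo=0, hi=6, mid=3, val=50
Step 2: lo=0, hi=2, mid=1, val=46

Found at index 1


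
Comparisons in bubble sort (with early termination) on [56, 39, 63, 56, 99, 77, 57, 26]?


Algorithm: bubble sort (with early termination)
Input: [56, 39, 63, 56, 99, 77, 57, 26]
Sorted: [26, 39, 56, 56, 57, 63, 77, 99]

28


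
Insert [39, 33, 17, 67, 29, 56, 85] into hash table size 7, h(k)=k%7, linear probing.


Insert 39: h=4 -> slot 4
Insert 33: h=5 -> slot 5
Insert 17: h=3 -> slot 3
Insert 67: h=4, 2 probes -> slot 6
Insert 29: h=1 -> slot 1
Insert 56: h=0 -> slot 0
Insert 85: h=1, 1 probes -> slot 2

Table: [56, 29, 85, 17, 39, 33, 67]


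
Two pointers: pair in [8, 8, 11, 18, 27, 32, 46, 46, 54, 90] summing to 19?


lo=0(8)+hi=9(90)=98
lo=0(8)+hi=8(54)=62
lo=0(8)+hi=7(46)=54
lo=0(8)+hi=6(46)=54
lo=0(8)+hi=5(32)=40
lo=0(8)+hi=4(27)=35
lo=0(8)+hi=3(18)=26
lo=0(8)+hi=2(11)=19

Yes: 8+11=19


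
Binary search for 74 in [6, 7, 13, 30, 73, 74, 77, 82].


Step 1: lo=0, hi=7, mid=3, val=30
Step 2: lo=4, hi=7, mid=5, val=74

Found at index 5


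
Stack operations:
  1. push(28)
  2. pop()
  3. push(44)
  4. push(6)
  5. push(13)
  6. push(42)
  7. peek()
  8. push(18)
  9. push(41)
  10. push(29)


push(28) -> [28]
pop()->28, []
push(44) -> [44]
push(6) -> [44, 6]
push(13) -> [44, 6, 13]
push(42) -> [44, 6, 13, 42]
peek()->42
push(18) -> [44, 6, 13, 42, 18]
push(41) -> [44, 6, 13, 42, 18, 41]
push(29) -> [44, 6, 13, 42, 18, 41, 29]

Final stack: [44, 6, 13, 42, 18, 41, 29]


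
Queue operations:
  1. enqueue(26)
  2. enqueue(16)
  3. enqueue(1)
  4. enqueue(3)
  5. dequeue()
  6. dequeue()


enqueue(26) -> [26]
enqueue(16) -> [26, 16]
enqueue(1) -> [26, 16, 1]
enqueue(3) -> [26, 16, 1, 3]
dequeue()->26, [16, 1, 3]
dequeue()->16, [1, 3]

Final queue: [1, 3]


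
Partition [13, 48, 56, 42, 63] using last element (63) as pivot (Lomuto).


Pivot: 63
  13 <= 63: advance i (no swap)
  48 <= 63: advance i (no swap)
  56 <= 63: advance i (no swap)
  42 <= 63: advance i (no swap)
Place pivot at 4: [13, 48, 56, 42, 63]

Partitioned: [13, 48, 56, 42, 63]


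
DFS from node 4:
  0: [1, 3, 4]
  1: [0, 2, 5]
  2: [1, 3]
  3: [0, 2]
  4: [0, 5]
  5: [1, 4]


Visit 4, push [5, 0]
Visit 0, push [3, 1]
Visit 1, push [5, 2]
Visit 2, push [3]
Visit 3, push []
Visit 5, push []

DFS order: [4, 0, 1, 2, 3, 5]


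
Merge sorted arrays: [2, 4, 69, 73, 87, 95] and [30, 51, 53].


Take 2 from A
Take 4 from A
Take 30 from B
Take 51 from B
Take 53 from B

Merged: [2, 4, 30, 51, 53, 69, 73, 87, 95]


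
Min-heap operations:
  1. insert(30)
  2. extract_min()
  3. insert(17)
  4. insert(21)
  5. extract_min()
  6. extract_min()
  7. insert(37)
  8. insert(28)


insert(30) -> [30]
extract_min()->30, []
insert(17) -> [17]
insert(21) -> [17, 21]
extract_min()->17, [21]
extract_min()->21, []
insert(37) -> [37]
insert(28) -> [28, 37]

Final heap: [28, 37]


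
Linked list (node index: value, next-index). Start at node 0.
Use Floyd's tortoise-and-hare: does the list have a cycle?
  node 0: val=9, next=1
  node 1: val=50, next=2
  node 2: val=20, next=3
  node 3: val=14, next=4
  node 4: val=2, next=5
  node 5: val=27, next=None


Floyd's tortoise (slow, +1) and hare (fast, +2):
  init: slow=0, fast=0
  step 1: slow=1, fast=2
  step 2: slow=2, fast=4
  step 3: fast 4->5->None, no cycle

Cycle: no


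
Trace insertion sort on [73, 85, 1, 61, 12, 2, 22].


Initial: [73, 85, 1, 61, 12, 2, 22]
Insert 85: [73, 85, 1, 61, 12, 2, 22]
Insert 1: [1, 73, 85, 61, 12, 2, 22]
Insert 61: [1, 61, 73, 85, 12, 2, 22]
Insert 12: [1, 12, 61, 73, 85, 2, 22]
Insert 2: [1, 2, 12, 61, 73, 85, 22]
Insert 22: [1, 2, 12, 22, 61, 73, 85]

Sorted: [1, 2, 12, 22, 61, 73, 85]


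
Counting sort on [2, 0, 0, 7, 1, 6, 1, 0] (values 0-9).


Input: [2, 0, 0, 7, 1, 6, 1, 0]
Counts: [3, 2, 1, 0, 0, 0, 1, 1, 0, 0]

Sorted: [0, 0, 0, 1, 1, 2, 6, 7]


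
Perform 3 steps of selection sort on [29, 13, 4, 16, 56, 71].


Initial: [29, 13, 4, 16, 56, 71]
Step 1: min=4 at 2
  Swap: [4, 13, 29, 16, 56, 71]
Step 2: min=13 at 1
  Swap: [4, 13, 29, 16, 56, 71]
Step 3: min=16 at 3
  Swap: [4, 13, 16, 29, 56, 71]

After 3 steps: [4, 13, 16, 29, 56, 71]


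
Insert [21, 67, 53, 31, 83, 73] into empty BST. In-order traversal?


Insert 21: root
Insert 67: R from 21
Insert 53: R from 21 -> L from 67
Insert 31: R from 21 -> L from 67 -> L from 53
Insert 83: R from 21 -> R from 67
Insert 73: R from 21 -> R from 67 -> L from 83

In-order: [21, 31, 53, 67, 73, 83]


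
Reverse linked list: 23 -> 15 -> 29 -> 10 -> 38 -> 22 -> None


Step 1: curr=23, set curr.next=prev(None) | reversed so far: 23
Step 2: curr=15, set curr.next=prev(23) | reversed so far: 15 -> 23
Step 3: curr=29, set curr.next=prev(15) | reversed so far: 29 -> 15 -> 23
Step 4: curr=10, set curr.next=prev(29) | reversed so far: 10 -> 29 -> 15 -> 23
Step 5: curr=38, set curr.next=prev(10) | reversed so far: 38 -> 10 -> 29 -> 15 -> 23
Step 6: curr=22, set curr.next=prev(38) | reversed so far: 22 -> 38 -> 10 -> 29 -> 15 -> 23

22 -> 38 -> 10 -> 29 -> 15 -> 23 -> None


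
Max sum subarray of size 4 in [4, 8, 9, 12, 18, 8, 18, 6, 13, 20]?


[0:4]: 33
[1:5]: 47
[2:6]: 47
[3:7]: 56
[4:8]: 50
[5:9]: 45
[6:10]: 57

Max: 57 at [6:10]


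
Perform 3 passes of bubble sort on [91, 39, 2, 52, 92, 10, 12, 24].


Initial: [91, 39, 2, 52, 92, 10, 12, 24]
Pass 1: [39, 2, 52, 91, 10, 12, 24, 92] (6 swaps)
Pass 2: [2, 39, 52, 10, 12, 24, 91, 92] (4 swaps)
Pass 3: [2, 39, 10, 12, 24, 52, 91, 92] (3 swaps)

After 3 passes: [2, 39, 10, 12, 24, 52, 91, 92]
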